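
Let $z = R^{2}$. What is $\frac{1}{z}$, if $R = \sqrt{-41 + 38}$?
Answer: $- \frac{1}{3} \approx -0.33333$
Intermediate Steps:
$R = i \sqrt{3}$ ($R = \sqrt{-3} = i \sqrt{3} \approx 1.732 i$)
$z = -3$ ($z = \left(i \sqrt{3}\right)^{2} = -3$)
$\frac{1}{z} = \frac{1}{-3} = - \frac{1}{3}$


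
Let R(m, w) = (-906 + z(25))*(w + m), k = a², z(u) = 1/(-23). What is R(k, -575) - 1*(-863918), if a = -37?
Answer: 3323948/23 ≈ 1.4452e+5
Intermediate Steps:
z(u) = -1/23
k = 1369 (k = (-37)² = 1369)
R(m, w) = -20839*m/23 - 20839*w/23 (R(m, w) = (-906 - 1/23)*(w + m) = -20839*(m + w)/23 = -20839*m/23 - 20839*w/23)
R(k, -575) - 1*(-863918) = (-20839/23*1369 - 20839/23*(-575)) - 1*(-863918) = (-28528591/23 + 520975) + 863918 = -16546166/23 + 863918 = 3323948/23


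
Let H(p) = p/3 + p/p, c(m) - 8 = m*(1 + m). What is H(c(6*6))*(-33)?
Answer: -14773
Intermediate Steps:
c(m) = 8 + m*(1 + m)
H(p) = 1 + p/3 (H(p) = p*(1/3) + 1 = p/3 + 1 = 1 + p/3)
H(c(6*6))*(-33) = (1 + (8 + 6*6 + (6*6)**2)/3)*(-33) = (1 + (8 + 36 + 36**2)/3)*(-33) = (1 + (8 + 36 + 1296)/3)*(-33) = (1 + (1/3)*1340)*(-33) = (1 + 1340/3)*(-33) = (1343/3)*(-33) = -14773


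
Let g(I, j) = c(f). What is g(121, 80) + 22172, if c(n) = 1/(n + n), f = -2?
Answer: 88687/4 ≈ 22172.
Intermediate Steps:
c(n) = 1/(2*n)
g(I, j) = -¼ (g(I, j) = (½)/(-2) = (½)*(-½) = -¼)
g(121, 80) + 22172 = -¼ + 22172 = 88687/4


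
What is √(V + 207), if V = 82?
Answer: 17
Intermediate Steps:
√(V + 207) = √(82 + 207) = √289 = 17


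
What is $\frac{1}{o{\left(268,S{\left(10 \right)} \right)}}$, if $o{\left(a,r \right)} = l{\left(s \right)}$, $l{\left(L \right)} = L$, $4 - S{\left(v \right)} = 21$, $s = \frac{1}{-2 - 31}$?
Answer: $-33$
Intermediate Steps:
$s = - \frac{1}{33}$ ($s = \frac{1}{-33} = - \frac{1}{33} \approx -0.030303$)
$S{\left(v \right)} = -17$ ($S{\left(v \right)} = 4 - 21 = -17$)
$o{\left(a,r \right)} = - \frac{1}{33}$
$\frac{1}{o{\left(268,S{\left(10 \right)} \right)}} = \frac{1}{- \frac{1}{33}} = -33$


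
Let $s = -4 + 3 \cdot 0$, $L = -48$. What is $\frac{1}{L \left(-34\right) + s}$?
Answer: $\frac{1}{1628} \approx 0.00061425$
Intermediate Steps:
$s = -4$ ($s = -4 + 0 = -4$)
$\frac{1}{L \left(-34\right) + s} = \frac{1}{\left(-48\right) \left(-34\right) - 4} = \frac{1}{1632 - 4} = \frac{1}{1628}$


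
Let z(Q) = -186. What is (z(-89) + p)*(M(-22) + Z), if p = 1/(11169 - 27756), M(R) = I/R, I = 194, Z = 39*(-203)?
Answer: 268978594672/182457 ≈ 1.4742e+6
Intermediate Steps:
Z = -7917
M(R) = 194/R
p = -1/16587 (p = 1/(-16587) = -1/16587 ≈ -6.0288e-5)
(z(-89) + p)*(M(-22) + Z) = (-186 - 1/16587)*(194/(-22) - 7917) = -3085183*(194*(-1/22) - 7917)/16587 = -3085183*(-97/11 - 7917)/16587 = -3085183/16587*(-87184/11) = 268978594672/182457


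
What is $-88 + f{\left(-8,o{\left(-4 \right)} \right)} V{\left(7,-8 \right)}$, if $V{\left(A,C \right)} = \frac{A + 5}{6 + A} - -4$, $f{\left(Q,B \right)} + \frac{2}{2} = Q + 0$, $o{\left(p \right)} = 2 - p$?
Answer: $- \frac{1720}{13} \approx -132.31$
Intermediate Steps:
$f{\left(Q,B \right)} = -1 + Q$ ($f{\left(Q,B \right)} = -1 + \left(Q + 0\right) = -1 + Q$)
$V{\left(A,C \right)} = 4 + \frac{5 + A}{6 + A}$ ($V{\left(A,C \right)} = \frac{5 + A}{6 + A} + 4 = 4 + \frac{5 + A}{6 + A}$)
$-88 + f{\left(-8,o{\left(-4 \right)} \right)} V{\left(7,-8 \right)} = -88 + \left(-1 - 8\right) \frac{29 + 5 \cdot 7}{6 + 7} = -88 - 9 \frac{29 + 35}{13} = -88 - 9 \cdot \frac{1}{13} \cdot 64 = -88 - \frac{576}{13} = - \frac{1720}{13}$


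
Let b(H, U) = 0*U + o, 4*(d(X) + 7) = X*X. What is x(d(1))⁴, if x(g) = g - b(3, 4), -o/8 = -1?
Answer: 12117361/256 ≈ 47333.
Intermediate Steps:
o = 8 (o = -8*(-1) = 8)
d(X) = -7 + X²/4 (d(X) = -7 + (X*X)/4 = -7 + X²/4)
b(H, U) = 8 (b(H, U) = 0*U + 8 = 0 + 8 = 8)
x(g) = -8 + g (x(g) = g - 1*8 = g - 8 = -8 + g)
x(d(1))⁴ = (-8 + (-7 + (¼)*1²))⁴ = (-8 + (-7 + (¼)*1))⁴ = (-8 + (-7 + ¼))⁴ = (-8 - 27/4)⁴ = (-59/4)⁴ = 12117361/256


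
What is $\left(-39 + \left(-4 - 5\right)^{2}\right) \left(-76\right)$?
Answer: $-3192$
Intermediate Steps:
$\left(-39 + \left(-4 - 5\right)^{2}\right) \left(-76\right) = \left(-39 + \left(-9\right)^{2}\right) \left(-76\right) = \left(-39 + 81\right) \left(-76\right) = 42 \left(-76\right) = -3192$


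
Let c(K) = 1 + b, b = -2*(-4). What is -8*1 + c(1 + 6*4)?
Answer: 1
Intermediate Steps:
b = 8
c(K) = 9 (c(K) = 1 + 8 = 9)
-8*1 + c(1 + 6*4) = -8*1 + 9 = -8 + 9 = 1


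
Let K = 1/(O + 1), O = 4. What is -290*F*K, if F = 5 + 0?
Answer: -290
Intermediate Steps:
F = 5
K = ⅕ (K = 1/(4 + 1) = 1/5 = ⅕ ≈ 0.20000)
-290*F*K = -1450/5 = -290*1 = -290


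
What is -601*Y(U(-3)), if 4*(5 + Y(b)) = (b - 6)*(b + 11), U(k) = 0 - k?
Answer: 18631/2 ≈ 9315.5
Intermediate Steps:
U(k) = -k
Y(b) = -5 + (-6 + b)*(11 + b)/4 (Y(b) = -5 + ((b - 6)*(b + 11))/4 = -5 + ((-6 + b)*(11 + b))/4 = -5 + (-6 + b)*(11 + b)/4)
-601*Y(U(-3)) = -601*(-43/2 + (-1*(-3))**2/4 + 5*(-1*(-3))/4) = -601*(-43/2 + (1/4)*3**2 + (5/4)*3) = -601*(-43/2 + (1/4)*9 + 15/4) = -601*(-43/2 + 9/4 + 15/4) = -601*(-31/2) = 18631/2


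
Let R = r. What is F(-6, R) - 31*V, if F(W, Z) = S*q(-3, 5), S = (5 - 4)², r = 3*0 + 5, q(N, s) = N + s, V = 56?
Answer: -1734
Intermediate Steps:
r = 5 (r = 0 + 5 = 5)
S = 1 (S = 1² = 1)
R = 5
F(W, Z) = 2 (F(W, Z) = 1*(-3 + 5) = 1*2 = 2)
F(-6, R) - 31*V = 2 - 31*56 = 2 - 1736 = -1734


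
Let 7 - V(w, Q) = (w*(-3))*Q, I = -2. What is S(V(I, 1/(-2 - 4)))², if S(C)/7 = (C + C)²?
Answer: 3211264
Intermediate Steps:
V(w, Q) = 7 + 3*Q*w (V(w, Q) = 7 - w*(-3)*Q = 7 - (-3*w)*Q = 7 - (-3)*Q*w = 7 + 3*Q*w)
S(C) = 28*C² (S(C) = 7*(C + C)² = 7*(2*C)² = 7*(4*C²) = 28*C²)
S(V(I, 1/(-2 - 4)))² = (28*(7 + 3*(-2)/(-2 - 4))²)² = (28*(7 + 3*(-2)/(-6))²)² = (28*(7 + 3*(-⅙)*(-2))²)² = (28*(7 + 1)²)² = (28*8²)² = (28*64)² = 1792² = 3211264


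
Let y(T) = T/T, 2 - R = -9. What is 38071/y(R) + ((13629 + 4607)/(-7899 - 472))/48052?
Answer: 3828451087874/100560823 ≈ 38071.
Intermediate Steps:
R = 11 (R = 2 - 1*(-9) = 2 + 9 = 11)
y(T) = 1
38071/y(R) + ((13629 + 4607)/(-7899 - 472))/48052 = 38071/1 + ((13629 + 4607)/(-7899 - 472))/48052 = 38071*1 + (18236/(-8371))*(1/48052) = 38071 + (18236*(-1/8371))*(1/48052) = 38071 - 18236/8371*1/48052 = 38071 - 4559/100560823 = 3828451087874/100560823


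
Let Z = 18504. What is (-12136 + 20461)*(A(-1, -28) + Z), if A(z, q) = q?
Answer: 153812700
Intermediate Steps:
(-12136 + 20461)*(A(-1, -28) + Z) = (-12136 + 20461)*(-28 + 18504) = 8325*18476 = 153812700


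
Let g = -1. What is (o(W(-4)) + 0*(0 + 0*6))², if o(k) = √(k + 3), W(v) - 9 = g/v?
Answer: 49/4 ≈ 12.250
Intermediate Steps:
W(v) = 9 - 1/v
o(k) = √(3 + k)
(o(W(-4)) + 0*(0 + 0*6))² = (√(3 + (9 - 1/(-4))) + 0*(0 + 0*6))² = (√(3 + (9 - 1*(-¼))) + 0*(0 + 0))² = (√(3 + (9 + ¼)) + 0*0)² = (√(3 + 37/4) + 0)² = (√(49/4) + 0)² = (7/2 + 0)² = (7/2)² = 49/4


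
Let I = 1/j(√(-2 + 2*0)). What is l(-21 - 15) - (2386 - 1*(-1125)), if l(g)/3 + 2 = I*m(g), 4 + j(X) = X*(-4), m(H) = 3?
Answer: (-3517*√2 + 14077*I/4)/(√2 - I) ≈ -3517.8 + 1.0607*I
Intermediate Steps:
j(X) = -4 - 4*X (j(X) = -4 + X*(-4) = -4 - 4*X)
I = 1/(-4 - 4*I*√2) (I = 1/(-4 - 4*√(-2 + 2*0)) = 1/(-4 - 4*√(-2 + 0)) = 1/(-4 - 4*I*√2) ≈ -0.083333 + 0.11785*I)
l(g) = -6 + 9*I/(4*(√2 - I)) (l(g) = -6 + 3*((I/(4*(√2 - I)))*3) = -6 + 3*(3*I/(4*(√2 - I))) = -6 + 9*I/(4*(√2 - I)))
l(-21 - 15) - (2386 - 1*(-1125)) = (-6*√2 + 33*I/4)/(√2 - I) - (2386 - 1*(-1125)) = (-6*√2 + 33*I/4)/(√2 - I) - (2386 + 1125) = (-6*√2 + 33*I/4)/(√2 - I) - 1*3511 = (-6*√2 + 33*I/4)/(√2 - I) - 3511 = -3511 + (-6*√2 + 33*I/4)/(√2 - I)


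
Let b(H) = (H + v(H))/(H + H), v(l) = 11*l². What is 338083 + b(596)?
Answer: 682723/2 ≈ 3.4136e+5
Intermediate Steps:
b(H) = (H + 11*H²)/(2*H) (b(H) = (H + 11*H²)/(H + H) = (H + 11*H²)/((2*H)) = (H + 11*H²)*(1/(2*H)) = (H + 11*H²)/(2*H))
338083 + b(596) = 338083 + (½ + (11/2)*596) = 338083 + (½ + 3278) = 338083 + 6557/2 = 682723/2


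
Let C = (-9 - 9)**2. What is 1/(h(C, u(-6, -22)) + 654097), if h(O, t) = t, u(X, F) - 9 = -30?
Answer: 1/654076 ≈ 1.5289e-6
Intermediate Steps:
u(X, F) = -21 (u(X, F) = 9 - 30 = -21)
C = 324 (C = (-18)**2 = 324)
1/(h(C, u(-6, -22)) + 654097) = 1/(-21 + 654097) = 1/654076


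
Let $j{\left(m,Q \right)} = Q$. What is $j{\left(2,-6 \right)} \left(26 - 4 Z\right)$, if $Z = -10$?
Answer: $-396$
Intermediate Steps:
$j{\left(2,-6 \right)} \left(26 - 4 Z\right) = - 6 \left(26 - -40\right) = - 6 \left(26 + 40\right) = \left(-6\right) 66 = -396$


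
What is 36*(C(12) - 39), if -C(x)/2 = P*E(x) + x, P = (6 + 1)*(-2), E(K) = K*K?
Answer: 142884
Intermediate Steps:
E(K) = K²
P = -14 (P = 7*(-2) = -14)
C(x) = -2*x + 28*x² (C(x) = -2*(-14*x² + x) = -2*(x - 14*x²) = -2*x + 28*x²)
36*(C(12) - 39) = 36*(2*12*(-1 + 14*12) - 39) = 36*(2*12*(-1 + 168) - 39) = 36*(2*12*167 - 39) = 36*(4008 - 39) = 36*3969 = 142884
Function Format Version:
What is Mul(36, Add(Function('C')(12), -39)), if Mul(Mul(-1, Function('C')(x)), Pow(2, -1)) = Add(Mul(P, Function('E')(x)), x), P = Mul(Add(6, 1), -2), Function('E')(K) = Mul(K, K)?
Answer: 142884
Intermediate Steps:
Function('E')(K) = Pow(K, 2)
P = -14 (P = Mul(7, -2) = -14)
Function('C')(x) = Add(Mul(-2, x), Mul(28, Pow(x, 2))) (Function('C')(x) = Mul(-2, Add(Mul(-14, Pow(x, 2)), x)) = Mul(-2, Add(x, Mul(-14, Pow(x, 2)))) = Add(Mul(-2, x), Mul(28, Pow(x, 2))))
Mul(36, Add(Function('C')(12), -39)) = Mul(36, Add(Mul(2, 12, Add(-1, Mul(14, 12))), -39)) = Mul(36, Add(Mul(2, 12, Add(-1, 168)), -39)) = Mul(36, Add(Mul(2, 12, 167), -39)) = Mul(36, Add(4008, -39)) = Mul(36, 3969) = 142884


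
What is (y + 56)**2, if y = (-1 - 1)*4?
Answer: 2304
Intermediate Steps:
y = -8 (y = -2*4 = -8)
(y + 56)**2 = (-8 + 56)**2 = 48**2 = 2304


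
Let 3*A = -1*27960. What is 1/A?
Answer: -1/9320 ≈ -0.00010730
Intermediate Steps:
A = -9320 (A = (-1*27960)/3 = (1/3)*(-27960) = -9320)
1/A = 1/(-9320) = -1/9320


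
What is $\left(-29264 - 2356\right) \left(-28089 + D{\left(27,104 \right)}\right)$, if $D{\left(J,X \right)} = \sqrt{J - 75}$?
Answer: $888174180 - 126480 i \sqrt{3} \approx 8.8817 \cdot 10^{8} - 2.1907 \cdot 10^{5} i$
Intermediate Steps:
$D{\left(J,X \right)} = \sqrt{-75 + J}$
$\left(-29264 - 2356\right) \left(-28089 + D{\left(27,104 \right)}\right) = \left(-29264 - 2356\right) \left(-28089 + \sqrt{-75 + 27}\right) = - 31620 \left(-28089 + \sqrt{-48}\right) = - 31620 \left(-28089 + 4 i \sqrt{3}\right) = 888174180 - 126480 i \sqrt{3}$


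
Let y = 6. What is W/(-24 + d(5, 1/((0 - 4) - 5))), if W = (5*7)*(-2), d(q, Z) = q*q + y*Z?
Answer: -210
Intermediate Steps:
d(q, Z) = q² + 6*Z (d(q, Z) = q*q + 6*Z = q² + 6*Z)
W = -70 (W = 35*(-2) = -70)
W/(-24 + d(5, 1/((0 - 4) - 5))) = -70/(-24 + (5² + 6/((0 - 4) - 5))) = -70/(-24 + (25 + 6/(-4 - 5))) = -70/(-24 + (25 + 6/(-9))) = -70/(-24 + (25 + 6*(-⅑))) = -70/(-24 + (25 - ⅔)) = -70/(-24 + 73/3) = -70/⅓ = -70*3 = -210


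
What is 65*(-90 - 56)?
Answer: -9490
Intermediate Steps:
65*(-90 - 56) = 65*(-146) = -9490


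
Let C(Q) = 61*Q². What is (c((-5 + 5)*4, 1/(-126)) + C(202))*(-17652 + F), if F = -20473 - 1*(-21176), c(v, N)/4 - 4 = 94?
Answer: -42193450764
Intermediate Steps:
c(v, N) = 392 (c(v, N) = 16 + 4*94 = 16 + 376 = 392)
F = 703 (F = -20473 + 21176 = 703)
(c((-5 + 5)*4, 1/(-126)) + C(202))*(-17652 + F) = (392 + 61*202²)*(-17652 + 703) = (392 + 61*40804)*(-16949) = (392 + 2489044)*(-16949) = 2489436*(-16949) = -42193450764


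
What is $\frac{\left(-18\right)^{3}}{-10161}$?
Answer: $\frac{648}{1129} \approx 0.57396$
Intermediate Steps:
$\frac{\left(-18\right)^{3}}{-10161} = \left(-5832\right) \left(- \frac{1}{10161}\right) = \frac{648}{1129}$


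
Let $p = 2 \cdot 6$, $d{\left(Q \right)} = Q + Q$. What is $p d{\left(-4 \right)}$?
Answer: $-96$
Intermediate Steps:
$d{\left(Q \right)} = 2 Q$
$p = 12$
$p d{\left(-4 \right)} = 12 \cdot 2 \left(-4\right) = 12 \left(-8\right) = -96$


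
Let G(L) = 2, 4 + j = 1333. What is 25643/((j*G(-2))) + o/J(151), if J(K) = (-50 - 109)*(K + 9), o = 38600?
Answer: 2290663/281748 ≈ 8.1302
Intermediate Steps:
j = 1329 (j = -4 + 1333 = 1329)
J(K) = -1431 - 159*K (J(K) = -159*(9 + K) = -1431 - 159*K)
25643/((j*G(-2))) + o/J(151) = 25643/((1329*2)) + 38600/(-1431 - 159*151) = 25643/2658 + 38600/(-1431 - 24009) = 25643*(1/2658) + 38600/(-25440) = 25643/2658 + 38600*(-1/25440) = 25643/2658 - 965/636 = 2290663/281748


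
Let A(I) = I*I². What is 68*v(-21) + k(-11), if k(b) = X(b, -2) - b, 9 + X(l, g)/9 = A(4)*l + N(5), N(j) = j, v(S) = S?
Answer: -7789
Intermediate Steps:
A(I) = I³
X(l, g) = -36 + 576*l (X(l, g) = -81 + 9*(4³*l + 5) = -81 + 9*(64*l + 5) = -81 + 9*(5 + 64*l) = -81 + (45 + 576*l) = -36 + 576*l)
k(b) = -36 + 575*b (k(b) = (-36 + 576*b) - b = -36 + 575*b)
68*v(-21) + k(-11) = 68*(-21) + (-36 + 575*(-11)) = -1428 + (-36 - 6325) = -1428 - 6361 = -7789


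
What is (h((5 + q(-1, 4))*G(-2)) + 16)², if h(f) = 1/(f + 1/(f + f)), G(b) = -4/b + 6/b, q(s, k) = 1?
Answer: 1336336/5329 ≈ 250.77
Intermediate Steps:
G(b) = 2/b
h(f) = 1/(f + 1/(2*f))
(h((5 + q(-1, 4))*G(-2)) + 16)² = (2*((5 + 1)*(2/(-2)))/(1 + 2*((5 + 1)*(2/(-2)))²) + 16)² = (2*(6*(2*(-½)))/(1 + 2*(6*(2*(-½)))²) + 16)² = (2*(6*(-1))/(1 + 2*(6*(-1))²) + 16)² = (2*(-6)/(1 + 2*(-6)²) + 16)² = (2*(-6)/(1 + 2*36) + 16)² = (2*(-6)/(1 + 72) + 16)² = (2*(-6)/73 + 16)² = (2*(-6)*(1/73) + 16)² = (-12/73 + 16)² = (1156/73)² = 1336336/5329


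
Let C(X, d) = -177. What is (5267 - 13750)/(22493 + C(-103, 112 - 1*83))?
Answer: -8483/22316 ≈ -0.38013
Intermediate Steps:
(5267 - 13750)/(22493 + C(-103, 112 - 1*83)) = (5267 - 13750)/(22493 - 177) = -8483/22316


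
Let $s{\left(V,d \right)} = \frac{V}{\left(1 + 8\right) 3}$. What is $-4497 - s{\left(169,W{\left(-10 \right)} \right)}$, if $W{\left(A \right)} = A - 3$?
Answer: $- \frac{121588}{27} \approx -4503.3$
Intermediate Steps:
$W{\left(A \right)} = -3 + A$
$s{\left(V,d \right)} = \frac{V}{27}$ ($s{\left(V,d \right)} = \frac{V}{9 \cdot 3} = \frac{V}{27}$)
$-4497 - s{\left(169,W{\left(-10 \right)} \right)} = -4497 - \frac{1}{27} \cdot 169 = -4497 - \frac{169}{27} = - \frac{121588}{27}$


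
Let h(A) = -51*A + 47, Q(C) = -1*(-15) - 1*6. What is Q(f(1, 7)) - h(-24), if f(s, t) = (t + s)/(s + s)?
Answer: -1262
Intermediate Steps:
f(s, t) = (s + t)/(2*s) (f(s, t) = (s + t)/((2*s)) = (s + t)*(1/(2*s)) = (s + t)/(2*s))
Q(C) = 9 (Q(C) = 15 - 6 = 9)
h(A) = 47 - 51*A
Q(f(1, 7)) - h(-24) = 9 - (47 - 51*(-24)) = 9 - (47 + 1224) = 9 - 1*1271 = 9 - 1271 = -1262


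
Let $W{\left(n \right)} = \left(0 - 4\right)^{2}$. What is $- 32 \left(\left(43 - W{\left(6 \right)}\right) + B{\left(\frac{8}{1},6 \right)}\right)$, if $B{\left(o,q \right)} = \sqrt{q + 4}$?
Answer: $-864 - 32 \sqrt{10} \approx -965.19$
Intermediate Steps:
$B{\left(o,q \right)} = \sqrt{4 + q}$
$W{\left(n \right)} = 16$ ($W{\left(n \right)} = \left(-4\right)^{2} = 16$)
$- 32 \left(\left(43 - W{\left(6 \right)}\right) + B{\left(\frac{8}{1},6 \right)}\right) = - 32 \left(\left(43 - 16\right) + \sqrt{4 + 6}\right) = - 32 \left(\left(43 - 16\right) + \sqrt{10}\right) = - 32 \left(27 + \sqrt{10}\right) = -864 - 32 \sqrt{10}$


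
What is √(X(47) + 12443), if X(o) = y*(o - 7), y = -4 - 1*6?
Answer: √12043 ≈ 109.74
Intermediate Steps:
y = -10 (y = -4 - 6 = -10)
X(o) = 70 - 10*o (X(o) = -10*(o - 7) = -10*(-7 + o) = 70 - 10*o)
√(X(47) + 12443) = √((70 - 10*47) + 12443) = √((70 - 470) + 12443) = √(-400 + 12443) = √12043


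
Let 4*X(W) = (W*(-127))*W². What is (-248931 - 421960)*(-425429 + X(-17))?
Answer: 723062838615/4 ≈ 1.8077e+11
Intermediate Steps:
X(W) = -127*W³/4 (X(W) = ((W*(-127))*W²)/4 = ((-127*W)*W²)/4 = (-127*W³)/4 = -127*W³/4)
(-248931 - 421960)*(-425429 + X(-17)) = (-248931 - 421960)*(-425429 - 127/4*(-17)³) = -670891*(-425429 - 127/4*(-4913)) = -670891*(-425429 + 623951/4) = -670891*(-1077765/4) = 723062838615/4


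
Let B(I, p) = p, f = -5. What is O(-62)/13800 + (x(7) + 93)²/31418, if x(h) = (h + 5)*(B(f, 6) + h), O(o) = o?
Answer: 9278977/4712700 ≈ 1.9689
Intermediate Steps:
x(h) = (5 + h)*(6 + h) (x(h) = (h + 5)*(6 + h) = (5 + h)*(6 + h))
O(-62)/13800 + (x(7) + 93)²/31418 = -62/13800 + ((30 + 7² + 11*7) + 93)²/31418 = -62*1/13800 + ((30 + 49 + 77) + 93)²*(1/31418) = -31/6900 + (156 + 93)²*(1/31418) = -31/6900 + 249²*(1/31418) = -31/6900 + 62001*(1/31418) = -31/6900 + 62001/31418 = 9278977/4712700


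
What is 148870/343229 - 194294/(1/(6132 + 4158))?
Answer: -686212680355670/343229 ≈ -1.9993e+9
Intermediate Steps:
148870/343229 - 194294/(1/(6132 + 4158)) = 148870*(1/343229) - 194294/(1/10290) = 148870/343229 - 194294/1/10290 = 148870/343229 - 194294*10290 = 148870/343229 - 1999285260 = -686212680355670/343229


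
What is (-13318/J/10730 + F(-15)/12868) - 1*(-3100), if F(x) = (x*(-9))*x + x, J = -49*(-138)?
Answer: 361772383782697/116706744210 ≈ 3099.8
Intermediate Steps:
J = 6762
F(x) = x - 9*x² (F(x) = (-9*x)*x + x = -9*x² + x = x - 9*x²)
(-13318/J/10730 + F(-15)/12868) - 1*(-3100) = (-13318/6762/10730 - 15*(1 - 9*(-15))/12868) - 1*(-3100) = (-13318*1/6762*(1/10730) - 15*(1 + 135)*(1/12868)) + 3100 = (-6659/3381*1/10730 - 15*136*(1/12868)) + 3100 = (-6659/36278130 - 2040*1/12868) + 3100 = (-6659/36278130 - 510/3217) + 3100 = -18523268303/116706744210 + 3100 = 361772383782697/116706744210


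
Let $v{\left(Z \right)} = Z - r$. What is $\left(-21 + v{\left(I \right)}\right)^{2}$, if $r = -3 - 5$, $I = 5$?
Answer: $64$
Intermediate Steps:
$r = -8$ ($r = -3 - 5 = -8$)
$v{\left(Z \right)} = 8 + Z$ ($v{\left(Z \right)} = Z - -8 = Z + 8 = 8 + Z$)
$\left(-21 + v{\left(I \right)}\right)^{2} = \left(-21 + \left(8 + 5\right)\right)^{2} = \left(-21 + 13\right)^{2} = \left(-8\right)^{2} = 64$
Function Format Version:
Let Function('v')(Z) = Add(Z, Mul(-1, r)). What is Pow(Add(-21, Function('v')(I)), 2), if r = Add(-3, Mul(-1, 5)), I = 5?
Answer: 64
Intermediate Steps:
r = -8 (r = Add(-3, -5) = -8)
Function('v')(Z) = Add(8, Z) (Function('v')(Z) = Add(Z, Mul(-1, -8)) = Add(Z, 8) = Add(8, Z))
Pow(Add(-21, Function('v')(I)), 2) = Pow(Add(-21, Add(8, 5)), 2) = Pow(Add(-21, 13), 2) = Pow(-8, 2) = 64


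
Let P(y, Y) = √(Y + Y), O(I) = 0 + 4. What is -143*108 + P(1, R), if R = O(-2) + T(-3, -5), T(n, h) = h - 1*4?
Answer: -15444 + I*√10 ≈ -15444.0 + 3.1623*I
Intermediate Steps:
O(I) = 4
T(n, h) = -4 + h (T(n, h) = h - 4 = -4 + h)
R = -5 (R = 4 + (-4 - 5) = 4 - 9 = -5)
P(y, Y) = √2*√Y (P(y, Y) = √(2*Y) = √2*√Y)
-143*108 + P(1, R) = -143*108 + √2*√(-5) = -15444 + √2*(I*√5) = -15444 + I*√10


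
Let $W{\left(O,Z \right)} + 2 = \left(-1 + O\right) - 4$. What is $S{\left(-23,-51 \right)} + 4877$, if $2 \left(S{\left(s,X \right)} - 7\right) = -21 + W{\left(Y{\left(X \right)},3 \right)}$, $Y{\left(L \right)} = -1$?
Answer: $\frac{9739}{2} \approx 4869.5$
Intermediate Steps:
$W{\left(O,Z \right)} = -7 + O$ ($W{\left(O,Z \right)} = -2 + \left(\left(-1 + O\right) - 4\right) = -2 + \left(-5 + O\right) = -7 + O$)
$S{\left(s,X \right)} = - \frac{15}{2}$ ($S{\left(s,X \right)} = 7 + \frac{-21 - 8}{2} = 7 + \frac{1}{2} \left(-29\right) = 7 - \frac{29}{2} = - \frac{15}{2}$)
$S{\left(-23,-51 \right)} + 4877 = - \frac{15}{2} + 4877 = \frac{9739}{2}$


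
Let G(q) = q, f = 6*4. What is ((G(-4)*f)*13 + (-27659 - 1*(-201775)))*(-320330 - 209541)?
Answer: -91597740028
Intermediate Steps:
f = 24
((G(-4)*f)*13 + (-27659 - 1*(-201775)))*(-320330 - 209541) = (-4*24*13 + (-27659 - 1*(-201775)))*(-320330 - 209541) = (-96*13 + (-27659 + 201775))*(-529871) = (-1248 + 174116)*(-529871) = 172868*(-529871) = -91597740028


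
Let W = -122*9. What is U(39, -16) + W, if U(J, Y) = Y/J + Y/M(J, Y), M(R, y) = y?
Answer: -42799/39 ≈ -1097.4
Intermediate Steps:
W = -1098
U(J, Y) = 1 + Y/J (U(J, Y) = Y/J + Y/Y = Y/J + 1 = 1 + Y/J)
U(39, -16) + W = (39 - 16)/39 - 1098 = (1/39)*23 - 1098 = 23/39 - 1098 = -42799/39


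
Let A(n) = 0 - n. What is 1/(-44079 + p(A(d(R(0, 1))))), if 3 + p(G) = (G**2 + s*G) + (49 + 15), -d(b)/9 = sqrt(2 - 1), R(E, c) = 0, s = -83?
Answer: -1/44684 ≈ -2.2379e-5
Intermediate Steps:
d(b) = -9 (d(b) = -9*sqrt(2 - 1) = -9*sqrt(1) = -9*1 = -9)
A(n) = -n
p(G) = 61 + G**2 - 83*G (p(G) = -3 + ((G**2 - 83*G) + (49 + 15)) = -3 + ((G**2 - 83*G) + 64) = -3 + (64 + G**2 - 83*G) = 61 + G**2 - 83*G)
1/(-44079 + p(A(d(R(0, 1))))) = 1/(-44079 + (61 + (-1*(-9))**2 - (-83)*(-9))) = 1/(-44079 + (61 + 9**2 - 83*9)) = 1/(-44079 + (61 + 81 - 747)) = 1/(-44079 - 605) = 1/(-44684) = -1/44684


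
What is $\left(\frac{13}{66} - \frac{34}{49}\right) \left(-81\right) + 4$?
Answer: $\frac{47701}{1078} \approx 44.25$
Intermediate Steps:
$\left(\frac{13}{66} - \frac{34}{49}\right) \left(-81\right) + 4 = \left(- \frac{1607}{3234}\right) \left(-81\right) + 4 = \frac{43389}{1078} + 4 = \frac{47701}{1078}$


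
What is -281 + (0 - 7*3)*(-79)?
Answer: 1378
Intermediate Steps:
-281 + (0 - 7*3)*(-79) = -281 + (0 - 21)*(-79) = -281 - 21*(-79) = -281 + 1659 = 1378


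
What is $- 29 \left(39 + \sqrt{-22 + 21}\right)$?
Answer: $-1131 - 29 i \approx -1131.0 - 29.0 i$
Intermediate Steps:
$- 29 \left(39 + \sqrt{-22 + 21}\right) = - 29 \left(39 + \sqrt{-1}\right) = - 29 \left(39 + i\right) = -1131 - 29 i$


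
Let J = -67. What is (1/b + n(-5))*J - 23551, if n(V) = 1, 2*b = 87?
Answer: -2054900/87 ≈ -23620.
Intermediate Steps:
b = 87/2 (b = (½)*87 = 87/2 ≈ 43.500)
(1/b + n(-5))*J - 23551 = (1/(87/2) + 1)*(-67) - 23551 = (1*(2/87) + 1)*(-67) - 23551 = (2/87 + 1)*(-67) - 23551 = (89/87)*(-67) - 23551 = -5963/87 - 23551 = -2054900/87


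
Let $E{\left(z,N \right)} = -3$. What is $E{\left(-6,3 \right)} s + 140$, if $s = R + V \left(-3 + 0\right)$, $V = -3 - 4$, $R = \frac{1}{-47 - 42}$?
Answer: $\frac{6856}{89} \approx 77.034$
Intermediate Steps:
$R = - \frac{1}{89}$ ($R = \frac{1}{-89} = - \frac{1}{89} \approx -0.011236$)
$V = -7$ ($V = -3 - 4 = -7$)
$s = \frac{1868}{89}$ ($s = - \frac{1}{89} - 7 \left(-3 + 0\right) = - \frac{1}{89} - -21 = - \frac{1}{89} + 21 = \frac{1868}{89} \approx 20.989$)
$E{\left(-6,3 \right)} s + 140 = \left(-3\right) \frac{1868}{89} + 140 = - \frac{5604}{89} + 140 = \frac{6856}{89}$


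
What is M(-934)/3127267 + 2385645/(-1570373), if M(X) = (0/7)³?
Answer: -2385645/1570373 ≈ -1.5192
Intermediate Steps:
M(X) = 0 (M(X) = (0*(⅐))³ = 0³ = 0)
M(-934)/3127267 + 2385645/(-1570373) = 0/3127267 + 2385645/(-1570373) = 0*(1/3127267) + 2385645*(-1/1570373) = 0 - 2385645/1570373 = -2385645/1570373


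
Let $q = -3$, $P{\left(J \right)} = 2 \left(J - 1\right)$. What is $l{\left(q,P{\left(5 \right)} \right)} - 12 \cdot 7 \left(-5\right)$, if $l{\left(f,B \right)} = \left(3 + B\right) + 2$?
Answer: $433$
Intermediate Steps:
$P{\left(J \right)} = -2 + 2 J$ ($P{\left(J \right)} = 2 \left(-1 + J\right) = -2 + 2 J$)
$l{\left(f,B \right)} = 5 + B$
$l{\left(q,P{\left(5 \right)} \right)} - 12 \cdot 7 \left(-5\right) = \left(5 + \left(-2 + 2 \cdot 5\right)\right) - 12 \cdot 7 \left(-5\right) = \left(5 + \left(-2 + 10\right)\right) - -420 = \left(5 + 8\right) + 420 = 13 + 420 = 433$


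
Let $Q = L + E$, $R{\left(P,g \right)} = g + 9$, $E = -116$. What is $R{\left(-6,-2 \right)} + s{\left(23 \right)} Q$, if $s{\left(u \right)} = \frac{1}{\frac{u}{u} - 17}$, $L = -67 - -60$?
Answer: $\frac{235}{16} \approx 14.688$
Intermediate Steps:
$L = -7$ ($L = -67 + 60 = -7$)
$R{\left(P,g \right)} = 9 + g$
$Q = -123$ ($Q = -7 - 116 = -123$)
$s{\left(u \right)} = - \frac{1}{16}$ ($s{\left(u \right)} = \frac{1}{1 - 17} = \frac{1}{-16} = - \frac{1}{16}$)
$R{\left(-6,-2 \right)} + s{\left(23 \right)} Q = \left(9 - 2\right) - - \frac{123}{16} = 7 + \frac{123}{16} = \frac{235}{16}$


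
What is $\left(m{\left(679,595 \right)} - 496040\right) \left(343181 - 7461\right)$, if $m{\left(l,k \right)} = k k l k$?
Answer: $48017150027816200$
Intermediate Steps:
$m{\left(l,k \right)} = l k^{3}$ ($m{\left(l,k \right)} = k^{2} k l = l k^{3}$)
$\left(m{\left(679,595 \right)} - 496040\right) \left(343181 - 7461\right) = \left(679 \cdot 595^{3} - 496040\right) \left(343181 - 7461\right) = \left(679 \cdot 210644875 - 496040\right) 335720 = \left(143027870125 - 496040\right) 335720 = 143027374085 \cdot 335720 = 48017150027816200$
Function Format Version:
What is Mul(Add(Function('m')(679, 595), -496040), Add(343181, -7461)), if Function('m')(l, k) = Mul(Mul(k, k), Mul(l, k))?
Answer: 48017150027816200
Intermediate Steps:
Function('m')(l, k) = Mul(l, Pow(k, 3)) (Function('m')(l, k) = Mul(Pow(k, 2), Mul(k, l)) = Mul(l, Pow(k, 3)))
Mul(Add(Function('m')(679, 595), -496040), Add(343181, -7461)) = Mul(Add(Mul(679, Pow(595, 3)), -496040), Add(343181, -7461)) = Mul(Add(Mul(679, 210644875), -496040), 335720) = Mul(Add(143027870125, -496040), 335720) = Mul(143027374085, 335720) = 48017150027816200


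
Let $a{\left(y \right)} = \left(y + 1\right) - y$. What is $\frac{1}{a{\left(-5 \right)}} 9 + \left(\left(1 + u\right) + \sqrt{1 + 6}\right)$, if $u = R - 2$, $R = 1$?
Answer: $9 + \sqrt{7} \approx 11.646$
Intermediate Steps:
$a{\left(y \right)} = 1$ ($a{\left(y \right)} = \left(1 + y\right) - y = 1$)
$u = -1$ ($u = 1 - 2 = -1$)
$\frac{1}{a{\left(-5 \right)}} 9 + \left(\left(1 + u\right) + \sqrt{1 + 6}\right) = 1^{-1} \cdot 9 + \left(\left(1 - 1\right) + \sqrt{1 + 6}\right) = 1 \cdot 9 + \left(0 + \sqrt{7}\right) = 9 + \sqrt{7}$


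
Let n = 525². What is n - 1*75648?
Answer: 199977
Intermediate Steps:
n = 275625
n - 1*75648 = 275625 - 1*75648 = 275625 - 75648 = 199977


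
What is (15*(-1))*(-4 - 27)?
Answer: 465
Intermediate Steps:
(15*(-1))*(-4 - 27) = -15*(-31) = 465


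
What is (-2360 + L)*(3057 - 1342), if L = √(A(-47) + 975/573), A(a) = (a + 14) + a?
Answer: -4047400 + 1715*I*√2856405/191 ≈ -4.0474e+6 + 15175.0*I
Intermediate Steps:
A(a) = 14 + 2*a (A(a) = (14 + a) + a = 14 + 2*a)
L = I*√2856405/191 (L = √((14 + 2*(-47)) + 975/573) = √((14 - 94) + 975*(1/573)) = √(-80 + 325/191) = √(-14955/191) = I*√2856405/191 ≈ 8.8486*I)
(-2360 + L)*(3057 - 1342) = (-2360 + I*√2856405/191)*(3057 - 1342) = (-2360 + I*√2856405/191)*1715 = -4047400 + 1715*I*√2856405/191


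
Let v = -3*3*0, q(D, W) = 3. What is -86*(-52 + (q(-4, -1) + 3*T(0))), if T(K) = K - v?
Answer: 4214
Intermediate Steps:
v = 0 (v = -9*0 = 0)
T(K) = K (T(K) = K - 1*0 = K + 0 = K)
-86*(-52 + (q(-4, -1) + 3*T(0))) = -86*(-52 + (3 + 3*0)) = -86*(-52 + (3 + 0)) = -86*(-52 + 3) = -86*(-49) = 4214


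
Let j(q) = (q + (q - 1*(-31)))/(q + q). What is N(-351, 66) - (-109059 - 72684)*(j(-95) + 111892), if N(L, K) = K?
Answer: 3863790583317/190 ≈ 2.0336e+10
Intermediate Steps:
j(q) = (31 + 2*q)/(2*q) (j(q) = (q + (q + 31))/((2*q)) = (q + (31 + q))*(1/(2*q)) = (31 + 2*q)*(1/(2*q)) = (31 + 2*q)/(2*q))
N(-351, 66) - (-109059 - 72684)*(j(-95) + 111892) = 66 - (-109059 - 72684)*((31/2 - 95)/(-95) + 111892) = 66 - (-181743)*(-1/95*(-159/2) + 111892) = 66 - (-181743)*(159/190 + 111892) = 66 - (-181743)*21259639/190 = 66 - 1*(-3863790570777/190) = 66 + 3863790570777/190 = 3863790583317/190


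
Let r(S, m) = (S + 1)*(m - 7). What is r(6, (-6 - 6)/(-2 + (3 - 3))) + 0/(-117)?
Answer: -7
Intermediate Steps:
r(S, m) = (1 + S)*(-7 + m)
r(6, (-6 - 6)/(-2 + (3 - 3))) + 0/(-117) = (-7 + (-6 - 6)/(-2 + (3 - 3)) - 7*6 + 6*((-6 - 6)/(-2 + (3 - 3)))) + 0/(-117) = (-7 - 12/(-2 + 0) - 42 + 6*(-12/(-2 + 0))) + 0*(-1/117) = (-7 - 12/(-2) - 42 + 6*(-12/(-2))) + 0 = (-7 - 12*(-½) - 42 + 6*(-12*(-½))) + 0 = (-7 + 6 - 42 + 6*6) + 0 = (-7 + 6 - 42 + 36) + 0 = -7 + 0 = -7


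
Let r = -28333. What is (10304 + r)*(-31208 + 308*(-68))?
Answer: 940248408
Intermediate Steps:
(10304 + r)*(-31208 + 308*(-68)) = (10304 - 28333)*(-31208 + 308*(-68)) = -18029*(-31208 - 20944) = -18029*(-52152) = 940248408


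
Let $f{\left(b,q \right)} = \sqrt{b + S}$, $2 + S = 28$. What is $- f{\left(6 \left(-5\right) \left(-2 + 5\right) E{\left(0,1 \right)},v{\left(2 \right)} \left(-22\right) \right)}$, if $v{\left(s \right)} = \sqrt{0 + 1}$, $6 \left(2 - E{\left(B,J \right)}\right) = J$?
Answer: $- i \sqrt{139} \approx - 11.79 i$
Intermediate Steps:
$S = 26$ ($S = -2 + 28 = 26$)
$E{\left(B,J \right)} = 2 - \frac{J}{6}$
$v{\left(s \right)} = 1$ ($v{\left(s \right)} = \sqrt{1} = 1$)
$f{\left(b,q \right)} = \sqrt{26 + b}$ ($f{\left(b,q \right)} = \sqrt{b + 26} = \sqrt{26 + b}$)
$- f{\left(6 \left(-5\right) \left(-2 + 5\right) E{\left(0,1 \right)},v{\left(2 \right)} \left(-22\right) \right)} = - \sqrt{26 + 6 \left(-5\right) \left(-2 + 5\right) \left(2 - \frac{1}{6}\right)} = - \sqrt{26 - 30 \cdot 3 \left(2 - \frac{1}{6}\right)} = - \sqrt{26 - 30 \cdot 3 \cdot \frac{11}{6}} = - \sqrt{26 - 165} = - \sqrt{-139} = - i \sqrt{139}$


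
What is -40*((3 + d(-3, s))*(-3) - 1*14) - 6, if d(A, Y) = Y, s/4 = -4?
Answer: -1006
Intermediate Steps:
s = -16 (s = 4*(-4) = -16)
-40*((3 + d(-3, s))*(-3) - 1*14) - 6 = -40*((3 - 16)*(-3) - 1*14) - 6 = -40*(-13*(-3) - 14) - 6 = -40*(39 - 14) - 6 = -40*25 - 6 = -1000 - 6 = -1006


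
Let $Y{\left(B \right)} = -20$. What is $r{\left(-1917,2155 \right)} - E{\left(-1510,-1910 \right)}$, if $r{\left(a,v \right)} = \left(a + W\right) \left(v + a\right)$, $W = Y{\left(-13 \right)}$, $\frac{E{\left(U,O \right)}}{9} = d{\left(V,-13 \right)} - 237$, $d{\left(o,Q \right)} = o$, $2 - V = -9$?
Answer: $-458972$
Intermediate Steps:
$V = 11$ ($V = 2 - -9 = 2 + 9 = 11$)
$E{\left(U,O \right)} = -2034$ ($E{\left(U,O \right)} = 9 \left(11 - 237\right) = 9 \left(-226\right) = -2034$)
$W = -20$
$r{\left(a,v \right)} = \left(-20 + a\right) \left(a + v\right)$ ($r{\left(a,v \right)} = \left(a - 20\right) \left(v + a\right) = \left(-20 + a\right) \left(a + v\right)$)
$r{\left(-1917,2155 \right)} - E{\left(-1510,-1910 \right)} = \left(\left(-1917\right)^{2} - -38340 - 43100 - 4131135\right) - -2034 = \left(3674889 + 38340 - 43100 - 4131135\right) + 2034 = -461006 + 2034 = -458972$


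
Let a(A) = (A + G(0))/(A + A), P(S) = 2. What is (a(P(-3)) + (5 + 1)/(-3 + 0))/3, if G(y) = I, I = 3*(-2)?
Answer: -1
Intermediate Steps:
I = -6
G(y) = -6
a(A) = (-6 + A)/(2*A) (a(A) = (A - 6)/(A + A) = (-6 + A)/((2*A)) = (-6 + A)*(1/(2*A)) = (-6 + A)/(2*A))
(a(P(-3)) + (5 + 1)/(-3 + 0))/3 = ((½)*(-6 + 2)/2 + (5 + 1)/(-3 + 0))/3 = ((½)*(½)*(-4) + 6/(-3))/3 = (-1 + 6*(-⅓))/3 = (-1 - 2)/3 = (⅓)*(-3) = -1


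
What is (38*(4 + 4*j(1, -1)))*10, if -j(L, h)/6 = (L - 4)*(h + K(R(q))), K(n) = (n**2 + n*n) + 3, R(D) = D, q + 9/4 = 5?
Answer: 470060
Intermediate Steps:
q = 11/4 (q = -9/4 + 5 = 11/4 ≈ 2.7500)
K(n) = 3 + 2*n**2 (K(n) = (n**2 + n**2) + 3 = 2*n**2 + 3 = 3 + 2*n**2)
j(L, h) = -6*(-4 + L)*(145/8 + h) (j(L, h) = -6*(L - 4)*(h + (3 + 2*(11/4)**2)) = -6*(-4 + L)*(h + (3 + 2*(121/16))) = -6*(-4 + L)*(h + (3 + 121/8)) = -6*(-4 + L)*(h + 145/8) = -6*(-4 + L)*(145/8 + h))
(38*(4 + 4*j(1, -1)))*10 = (38*(4 + 4*(435 + 24*(-1) - 435/4*1 - 6*1*(-1))))*10 = (38*(4 + 4*(435 - 24 - 435/4 + 6)))*10 = (38*(4 + 4*(1233/4)))*10 = (38*(4 + 1233))*10 = (38*1237)*10 = 47006*10 = 470060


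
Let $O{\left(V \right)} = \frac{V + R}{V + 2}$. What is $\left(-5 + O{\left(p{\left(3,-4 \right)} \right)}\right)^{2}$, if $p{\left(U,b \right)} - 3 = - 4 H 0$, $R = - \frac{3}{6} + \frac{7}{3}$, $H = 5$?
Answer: $\frac{14641}{900} \approx 16.268$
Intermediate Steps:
$R = \frac{11}{6}$ ($R = \left(-3\right) \frac{1}{6} + 7 \cdot \frac{1}{3} = - \frac{1}{2} + \frac{7}{3} = \frac{11}{6} \approx 1.8333$)
$p{\left(U,b \right)} = 3$ ($p{\left(U,b \right)} = 3 + \left(-4\right) 5 \cdot 0 = 3 - 0 = 3 + 0 = 3$)
$O{\left(V \right)} = \frac{\frac{11}{6} + V}{2 + V}$ ($O{\left(V \right)} = \frac{V + \frac{11}{6}}{V + 2} = \frac{\frac{11}{6} + V}{2 + V}$)
$\left(-5 + O{\left(p{\left(3,-4 \right)} \right)}\right)^{2} = \left(-5 + \frac{\frac{11}{6} + 3}{2 + 3}\right)^{2} = \left(-5 + \frac{1}{5} \cdot \frac{29}{6}\right)^{2} = \left(-5 + \frac{29}{30}\right)^{2} = \left(- \frac{121}{30}\right)^{2} = \frac{14641}{900}$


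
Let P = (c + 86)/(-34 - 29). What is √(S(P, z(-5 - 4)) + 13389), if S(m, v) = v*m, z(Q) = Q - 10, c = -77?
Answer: √656194/7 ≈ 115.72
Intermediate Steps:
P = -⅐ (P = (-77 + 86)/(-34 - 29) = 9/(-63) = 9*(-1/63) = -⅐ ≈ -0.14286)
z(Q) = -10 + Q
S(m, v) = m*v
√(S(P, z(-5 - 4)) + 13389) = √(-(-10 + (-5 - 4))/7 + 13389) = √(-(-10 - 9)/7 + 13389) = √(-⅐*(-19) + 13389) = √(19/7 + 13389) = √(93742/7) = √656194/7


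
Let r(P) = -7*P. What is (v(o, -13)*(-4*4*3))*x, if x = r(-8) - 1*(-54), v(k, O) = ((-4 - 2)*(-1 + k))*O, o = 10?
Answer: -3706560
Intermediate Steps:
v(k, O) = O*(6 - 6*k) (v(k, O) = (-6*(-1 + k))*O = (6 - 6*k)*O = O*(6 - 6*k))
x = 110 (x = -7*(-8) - 1*(-54) = 56 + 54 = 110)
(v(o, -13)*(-4*4*3))*x = ((6*(-13)*(1 - 1*10))*(-4*4*3))*110 = ((6*(-13)*(1 - 10))*(-16*3))*110 = ((6*(-13)*(-9))*(-48))*110 = (702*(-48))*110 = -33696*110 = -3706560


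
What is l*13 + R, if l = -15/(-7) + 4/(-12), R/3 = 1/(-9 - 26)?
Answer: 2461/105 ≈ 23.438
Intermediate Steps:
R = -3/35 (R = 3/(-9 - 26) = 3/(-35) = 3*(-1/35) = -3/35 ≈ -0.085714)
l = 38/21 (l = -15*(-⅐) + 4*(-1/12) = 15/7 - ⅓ = 38/21 ≈ 1.8095)
l*13 + R = (38/21)*13 - 3/35 = 494/21 - 3/35 = 2461/105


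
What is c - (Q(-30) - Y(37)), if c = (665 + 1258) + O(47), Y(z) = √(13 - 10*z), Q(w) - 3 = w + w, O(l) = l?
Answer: 2027 + I*√357 ≈ 2027.0 + 18.894*I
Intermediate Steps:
Q(w) = 3 + 2*w (Q(w) = 3 + (w + w) = 3 + 2*w)
c = 1970 (c = (665 + 1258) + 47 = 1923 + 47 = 1970)
c - (Q(-30) - Y(37)) = 1970 - ((3 + 2*(-30)) - √(13 - 10*37)) = 1970 - ((3 - 60) - √(13 - 370)) = 1970 - (-57 - √(-357)) = 1970 - (-57 - I*√357) = 1970 + (57 + I*√357) = 2027 + I*√357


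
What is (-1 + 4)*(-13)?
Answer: -39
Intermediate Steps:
(-1 + 4)*(-13) = 3*(-13) = -39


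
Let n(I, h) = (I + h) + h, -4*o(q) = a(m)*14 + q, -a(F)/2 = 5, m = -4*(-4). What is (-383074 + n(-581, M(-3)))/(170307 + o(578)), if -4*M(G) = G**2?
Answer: -255773/113465 ≈ -2.2542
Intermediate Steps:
m = 16
a(F) = -10 (a(F) = -2*5 = -10)
o(q) = 35 - q/4 (o(q) = -(-10*14 + q)/4 = -(-140 + q)/4 = 35 - q/4)
M(G) = -G**2/4
n(I, h) = I + 2*h
(-383074 + n(-581, M(-3)))/(170307 + o(578)) = (-383074 + (-581 + 2*(-1/4*(-3)**2)))/(170307 + (35 - 1/4*578)) = (-383074 + (-581 + 2*(-1/4*9)))/(170307 + (35 - 289/2)) = (-383074 + (-581 + 2*(-9/4)))/(170307 - 219/2) = (-383074 + (-581 - 9/2))/(340395/2) = (-383074 - 1171/2)*(2/340395) = -767319/2*2/340395 = -255773/113465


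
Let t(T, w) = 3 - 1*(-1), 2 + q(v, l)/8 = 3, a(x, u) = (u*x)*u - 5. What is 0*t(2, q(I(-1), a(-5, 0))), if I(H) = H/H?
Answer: 0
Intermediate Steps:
a(x, u) = -5 + x*u**2 (a(x, u) = x*u**2 - 5 = -5 + x*u**2)
I(H) = 1
q(v, l) = 8 (q(v, l) = -16 + 8*3 = -16 + 24 = 8)
t(T, w) = 4 (t(T, w) = 3 + 1 = 4)
0*t(2, q(I(-1), a(-5, 0))) = 0*4 = 0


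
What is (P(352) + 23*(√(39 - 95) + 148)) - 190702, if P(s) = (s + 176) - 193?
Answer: -186963 + 46*I*√14 ≈ -1.8696e+5 + 172.12*I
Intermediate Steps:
P(s) = -17 + s (P(s) = (176 + s) - 193 = -17 + s)
(P(352) + 23*(√(39 - 95) + 148)) - 190702 = ((-17 + 352) + 23*(√(39 - 95) + 148)) - 190702 = (335 + 23*(√(-56) + 148)) - 190702 = (335 + 23*(2*I*√14 + 148)) - 190702 = (335 + 23*(148 + 2*I*√14)) - 190702 = (335 + (3404 + 46*I*√14)) - 190702 = (3739 + 46*I*√14) - 190702 = -186963 + 46*I*√14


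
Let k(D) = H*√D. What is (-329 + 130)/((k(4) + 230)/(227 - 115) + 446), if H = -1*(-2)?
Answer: -11144/25093 ≈ -0.44411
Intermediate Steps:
H = 2
k(D) = 2*√D
(-329 + 130)/((k(4) + 230)/(227 - 115) + 446) = (-329 + 130)/((2*√4 + 230)/(227 - 115) + 446) = -199/((2*2 + 230)/112 + 446) = -199/((4 + 230)*(1/112) + 446) = -199/(234*(1/112) + 446) = -199/(117/56 + 446) = -199/25093/56 = -199*56/25093 = -11144/25093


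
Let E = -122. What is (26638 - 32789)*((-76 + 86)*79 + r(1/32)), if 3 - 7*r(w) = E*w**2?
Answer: -17425518507/3584 ≈ -4.8620e+6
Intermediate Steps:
r(w) = 3/7 + 122*w**2/7 (r(w) = 3/7 - (-122)*w**2/7 = 3/7 + 122*w**2/7)
(26638 - 32789)*((-76 + 86)*79 + r(1/32)) = (26638 - 32789)*((-76 + 86)*79 + (3/7 + 122*(1/32)**2/7)) = -6151*(10*79 + (3/7 + 122*(1/32)**2/7)) = -6151*(790 + (3/7 + (122/7)*(1/1024))) = -6151*(790 + (3/7 + 61/3584)) = -6151*(790 + 1597/3584) = -6151*2832957/3584 = -17425518507/3584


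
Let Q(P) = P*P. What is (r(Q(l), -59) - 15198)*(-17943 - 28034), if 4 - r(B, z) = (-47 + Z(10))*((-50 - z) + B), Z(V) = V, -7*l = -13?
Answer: 33192451472/49 ≈ 6.7740e+8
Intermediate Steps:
l = 13/7 (l = -⅐*(-13) = 13/7 ≈ 1.8571)
Q(P) = P²
r(B, z) = -1846 - 37*z + 37*B (r(B, z) = 4 - (-47 + 10)*((-50 - z) + B) = 4 - (-37)*(-50 + B - z) = 4 - (1850 - 37*B + 37*z) = 4 + (-1850 - 37*z + 37*B) = -1846 - 37*z + 37*B)
(r(Q(l), -59) - 15198)*(-17943 - 28034) = ((-1846 - 37*(-59) + 37*(13/7)²) - 15198)*(-17943 - 28034) = ((-1846 + 2183 + 37*(169/49)) - 15198)*(-45977) = ((-1846 + 2183 + 6253/49) - 15198)*(-45977) = (22766/49 - 15198)*(-45977) = -721936/49*(-45977) = 33192451472/49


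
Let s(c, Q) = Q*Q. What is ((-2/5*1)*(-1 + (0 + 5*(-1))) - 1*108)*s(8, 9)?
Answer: -42768/5 ≈ -8553.6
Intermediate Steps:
s(c, Q) = Q**2
((-2/5*1)*(-1 + (0 + 5*(-1))) - 1*108)*s(8, 9) = ((-2/5*1)*(-1 + (0 + 5*(-1))) - 1*108)*9**2 = ((-2*1/5*1)*(-1 + (0 - 5)) - 108)*81 = ((-2/5*1)*(-1 - 5) - 108)*81 = (-2/5*(-6) - 108)*81 = (12/5 - 108)*81 = -528/5*81 = -42768/5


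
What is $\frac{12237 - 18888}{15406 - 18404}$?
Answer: $\frac{6651}{2998} \approx 2.2185$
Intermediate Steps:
$\frac{12237 - 18888}{15406 - 18404} = - \frac{6651}{-2998} = \left(-6651\right) \left(- \frac{1}{2998}\right) = \frac{6651}{2998}$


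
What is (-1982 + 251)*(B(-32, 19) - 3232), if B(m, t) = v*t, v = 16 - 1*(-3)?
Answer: 4969701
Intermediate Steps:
v = 19 (v = 16 + 3 = 19)
B(m, t) = 19*t
(-1982 + 251)*(B(-32, 19) - 3232) = (-1982 + 251)*(19*19 - 3232) = -1731*(361 - 3232) = -1731*(-2871) = 4969701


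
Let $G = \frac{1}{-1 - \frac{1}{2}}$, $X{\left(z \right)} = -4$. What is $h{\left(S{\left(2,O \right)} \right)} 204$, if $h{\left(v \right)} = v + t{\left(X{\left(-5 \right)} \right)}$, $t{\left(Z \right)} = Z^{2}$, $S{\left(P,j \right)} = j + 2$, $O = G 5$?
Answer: $2992$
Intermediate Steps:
$G = - \frac{2}{3}$ ($G = \frac{1}{-1 - \frac{1}{2}} = \frac{1}{- \frac{3}{2}} = - \frac{2}{3} \approx -0.66667$)
$O = - \frac{10}{3}$ ($O = \left(- \frac{2}{3}\right) 5 = - \frac{10}{3} \approx -3.3333$)
$S{\left(P,j \right)} = 2 + j$
$h{\left(v \right)} = 16 + v$ ($h{\left(v \right)} = v + \left(-4\right)^{2} = v + 16 = 16 + v$)
$h{\left(S{\left(2,O \right)} \right)} 204 = \left(16 + \left(2 - \frac{10}{3}\right)\right) 204 = \left(16 - \frac{4}{3}\right) 204 = \frac{44}{3} \cdot 204 = 2992$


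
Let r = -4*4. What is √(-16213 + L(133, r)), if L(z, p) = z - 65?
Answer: I*√16145 ≈ 127.06*I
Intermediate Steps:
r = -16
L(z, p) = -65 + z
√(-16213 + L(133, r)) = √(-16213 + (-65 + 133)) = √(-16213 + 68) = √(-16145) = I*√16145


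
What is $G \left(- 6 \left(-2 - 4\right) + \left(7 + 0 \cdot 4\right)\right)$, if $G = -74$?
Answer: $-3182$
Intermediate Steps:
$G \left(- 6 \left(-2 - 4\right) + \left(7 + 0 \cdot 4\right)\right) = - 74 \left(- 6 \left(-2 - 4\right) + \left(7 + 0 \cdot 4\right)\right) = - 74 \left(\left(-6\right) \left(-6\right) + \left(7 + 0\right)\right) = - 74 \left(36 + 7\right) = \left(-74\right) 43 = -3182$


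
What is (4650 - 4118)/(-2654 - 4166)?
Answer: -133/1705 ≈ -0.078006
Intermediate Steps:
(4650 - 4118)/(-2654 - 4166) = 532/(-6820) = 532*(-1/6820) = -133/1705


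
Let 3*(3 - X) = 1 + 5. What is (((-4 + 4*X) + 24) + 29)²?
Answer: 2809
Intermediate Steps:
X = 1 (X = 3 - (1 + 5)/3 = 3 - ⅓*6 = 3 - 2 = 1)
(((-4 + 4*X) + 24) + 29)² = (((-4 + 4*1) + 24) + 29)² = (((-4 + 4) + 24) + 29)² = ((0 + 24) + 29)² = (24 + 29)² = 53² = 2809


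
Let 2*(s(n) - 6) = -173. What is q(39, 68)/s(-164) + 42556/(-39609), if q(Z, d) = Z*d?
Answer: -216937652/6377049 ≈ -34.018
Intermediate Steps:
s(n) = -161/2 (s(n) = 6 + (1/2)*(-173) = 6 - 173/2 = -161/2)
q(39, 68)/s(-164) + 42556/(-39609) = (39*68)/(-161/2) + 42556/(-39609) = 2652*(-2/161) + 42556*(-1/39609) = -5304/161 - 42556/39609 = -216937652/6377049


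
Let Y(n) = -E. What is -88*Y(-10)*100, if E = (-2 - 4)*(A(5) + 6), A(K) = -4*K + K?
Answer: 475200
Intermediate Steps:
A(K) = -3*K
E = 54 (E = (-2 - 4)*(-3*5 + 6) = -6*(-15 + 6) = -6*(-9) = 54)
Y(n) = -54 (Y(n) = -1*54 = -54)
-88*Y(-10)*100 = -88*(-54)*100 = 4752*100 = 475200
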